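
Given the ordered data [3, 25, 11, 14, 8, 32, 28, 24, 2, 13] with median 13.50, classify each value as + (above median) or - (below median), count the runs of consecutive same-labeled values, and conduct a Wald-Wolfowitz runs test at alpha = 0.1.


Step 1: Compute median = 13.50; label A = above, B = below.
Labels in order: BABABAAABB  (n_A = 5, n_B = 5)
Step 2: Count runs R = 7.
Step 3: Under H0 (random ordering), E[R] = 2*n_A*n_B/(n_A+n_B) + 1 = 2*5*5/10 + 1 = 6.0000.
        Var[R] = 2*n_A*n_B*(2*n_A*n_B - n_A - n_B) / ((n_A+n_B)^2 * (n_A+n_B-1)) = 2000/900 = 2.2222.
        SD[R] = 1.4907.
Step 4: Continuity-corrected z = (R - 0.5 - E[R]) / SD[R] = (7 - 0.5 - 6.0000) / 1.4907 = 0.3354.
Step 5: Two-sided p-value via normal approximation = 2*(1 - Phi(|z|)) = 0.737316.
Step 6: alpha = 0.1. fail to reject H0.

R = 7, z = 0.3354, p = 0.737316, fail to reject H0.


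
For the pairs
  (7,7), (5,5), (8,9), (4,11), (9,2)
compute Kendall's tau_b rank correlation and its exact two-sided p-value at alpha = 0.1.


Step 1: Enumerate the 10 unordered pairs (i,j) with i<j and classify each by sign(x_j-x_i) * sign(y_j-y_i).
  (1,2):dx=-2,dy=-2->C; (1,3):dx=+1,dy=+2->C; (1,4):dx=-3,dy=+4->D; (1,5):dx=+2,dy=-5->D
  (2,3):dx=+3,dy=+4->C; (2,4):dx=-1,dy=+6->D; (2,5):dx=+4,dy=-3->D; (3,4):dx=-4,dy=+2->D
  (3,5):dx=+1,dy=-7->D; (4,5):dx=+5,dy=-9->D
Step 2: C = 3, D = 7, total pairs = 10.
Step 3: tau = (C - D)/(n(n-1)/2) = (3 - 7)/10 = -0.400000.
Step 4: Exact two-sided p-value (enumerate n! = 120 permutations of y under H0): p = 0.483333.
Step 5: alpha = 0.1. fail to reject H0.

tau_b = -0.4000 (C=3, D=7), p = 0.483333, fail to reject H0.


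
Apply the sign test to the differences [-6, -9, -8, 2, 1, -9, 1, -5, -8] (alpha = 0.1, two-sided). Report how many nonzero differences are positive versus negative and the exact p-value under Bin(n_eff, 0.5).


Step 1: Discard zero differences. Original n = 9; n_eff = number of nonzero differences = 9.
Nonzero differences (with sign): -6, -9, -8, +2, +1, -9, +1, -5, -8
Step 2: Count signs: positive = 3, negative = 6.
Step 3: Under H0: P(positive) = 0.5, so the number of positives S ~ Bin(9, 0.5).
Step 4: Two-sided exact p-value = sum of Bin(9,0.5) probabilities at or below the observed probability = 0.507812.
Step 5: alpha = 0.1. fail to reject H0.

n_eff = 9, pos = 3, neg = 6, p = 0.507812, fail to reject H0.


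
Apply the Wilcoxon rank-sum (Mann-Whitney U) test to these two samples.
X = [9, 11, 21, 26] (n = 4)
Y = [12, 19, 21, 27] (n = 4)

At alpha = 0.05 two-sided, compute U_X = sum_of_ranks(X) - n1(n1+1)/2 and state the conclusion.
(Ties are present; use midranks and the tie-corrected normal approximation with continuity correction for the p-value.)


Step 1: Combine and sort all 8 observations; assign midranks.
sorted (value, group): (9,X), (11,X), (12,Y), (19,Y), (21,X), (21,Y), (26,X), (27,Y)
ranks: 9->1, 11->2, 12->3, 19->4, 21->5.5, 21->5.5, 26->7, 27->8
Step 2: Rank sum for X: R1 = 1 + 2 + 5.5 + 7 = 15.5.
Step 3: U_X = R1 - n1(n1+1)/2 = 15.5 - 4*5/2 = 15.5 - 10 = 5.5.
       U_Y = n1*n2 - U_X = 16 - 5.5 = 10.5.
Step 4: Ties are present, so use the tie-corrected normal approximation (with continuity correction) for the p-value.
Step 5: p-value = 0.561363; compare to alpha = 0.05. fail to reject H0.

U_X = 5.5, p = 0.561363, fail to reject H0 at alpha = 0.05.


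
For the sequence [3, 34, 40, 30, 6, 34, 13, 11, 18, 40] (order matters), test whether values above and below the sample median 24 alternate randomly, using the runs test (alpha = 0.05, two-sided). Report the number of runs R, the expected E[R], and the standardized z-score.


Step 1: Compute median = 24; label A = above, B = below.
Labels in order: BAAABABBBA  (n_A = 5, n_B = 5)
Step 2: Count runs R = 6.
Step 3: Under H0 (random ordering), E[R] = 2*n_A*n_B/(n_A+n_B) + 1 = 2*5*5/10 + 1 = 6.0000.
        Var[R] = 2*n_A*n_B*(2*n_A*n_B - n_A - n_B) / ((n_A+n_B)^2 * (n_A+n_B-1)) = 2000/900 = 2.2222.
        SD[R] = 1.4907.
Step 4: R = E[R], so z = 0 with no continuity correction.
Step 5: Two-sided p-value via normal approximation = 2*(1 - Phi(|z|)) = 1.000000.
Step 6: alpha = 0.05. fail to reject H0.

R = 6, z = 0.0000, p = 1.000000, fail to reject H0.


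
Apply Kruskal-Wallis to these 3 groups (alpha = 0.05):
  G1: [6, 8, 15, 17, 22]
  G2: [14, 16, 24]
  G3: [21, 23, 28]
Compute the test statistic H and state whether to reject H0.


Step 1: Combine all N = 11 observations and assign midranks.
sorted (value, group, rank): (6,G1,1), (8,G1,2), (14,G2,3), (15,G1,4), (16,G2,5), (17,G1,6), (21,G3,7), (22,G1,8), (23,G3,9), (24,G2,10), (28,G3,11)
Step 2: Sum ranks within each group.
R_1 = 21 (n_1 = 5)
R_2 = 18 (n_2 = 3)
R_3 = 27 (n_3 = 3)
Step 3: H = 12/(N(N+1)) * sum(R_i^2/n_i) - 3(N+1)
     = 12/(11*12) * (21^2/5 + 18^2/3 + 27^2/3) - 3*12
     = 0.090909 * 439.2 - 36
     = 3.927273.
Step 4: No ties, so H is used without correction.
Step 5: Under H0, H ~ chi^2(2); p-value = 0.140347.
Step 6: alpha = 0.05. fail to reject H0.

H = 3.9273, df = 2, p = 0.140347, fail to reject H0.


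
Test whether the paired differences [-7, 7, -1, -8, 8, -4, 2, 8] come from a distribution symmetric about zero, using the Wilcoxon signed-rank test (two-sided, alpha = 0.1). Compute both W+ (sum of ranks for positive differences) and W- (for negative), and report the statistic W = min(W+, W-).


Step 1: Drop any zero differences (none here) and take |d_i|.
|d| = [7, 7, 1, 8, 8, 4, 2, 8]
Step 2: Midrank |d_i| (ties get averaged ranks).
ranks: |7|->4.5, |7|->4.5, |1|->1, |8|->7, |8|->7, |4|->3, |2|->2, |8|->7
Step 3: Attach original signs; sum ranks with positive sign and with negative sign.
W+ = 4.5 + 7 + 2 + 7 = 20.5
W- = 4.5 + 1 + 7 + 3 = 15.5
(Check: W+ + W- = 36 should equal n(n+1)/2 = 36.)
Step 4: Test statistic W = min(W+, W-) = 15.5.
Step 5: Ties in |d|, so use the tie-corrected normal approximation.
        E[W] = n(n+1)/4 = 8*9/4 = 18.
        Tie groups: |d|=7 (t=2), |d|=8 (t=3); sum(t^3 - t) = 30.
        Var[W] = n(n+1)(2n+1)/24 - sum(t^3-t)/48 = 1224/24 - 30/48 = 50.375.
        z = (W - E[W]) / sqrt(Var[W]) = (15.5 - 18) / 7.0975 = -0.3522.
        Two-sided p = 2*Phi(z) = 0.724662.
Step 6: alpha = 0.1. fail to reject H0.

W+ = 20.5, W- = 15.5, W = min = 15.5, p = 0.724662, fail to reject H0.


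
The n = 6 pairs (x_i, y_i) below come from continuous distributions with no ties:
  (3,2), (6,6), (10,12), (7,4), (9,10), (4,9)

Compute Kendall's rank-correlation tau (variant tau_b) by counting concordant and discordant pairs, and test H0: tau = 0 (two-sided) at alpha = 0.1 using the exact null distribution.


Step 1: Enumerate the 15 unordered pairs (i,j) with i<j and classify each by sign(x_j-x_i) * sign(y_j-y_i).
  (1,2):dx=+3,dy=+4->C; (1,3):dx=+7,dy=+10->C; (1,4):dx=+4,dy=+2->C; (1,5):dx=+6,dy=+8->C
  (1,6):dx=+1,dy=+7->C; (2,3):dx=+4,dy=+6->C; (2,4):dx=+1,dy=-2->D; (2,5):dx=+3,dy=+4->C
  (2,6):dx=-2,dy=+3->D; (3,4):dx=-3,dy=-8->C; (3,5):dx=-1,dy=-2->C; (3,6):dx=-6,dy=-3->C
  (4,5):dx=+2,dy=+6->C; (4,6):dx=-3,dy=+5->D; (5,6):dx=-5,dy=-1->C
Step 2: C = 12, D = 3, total pairs = 15.
Step 3: tau = (C - D)/(n(n-1)/2) = (12 - 3)/15 = 0.600000.
Step 4: Exact two-sided p-value (enumerate n! = 720 permutations of y under H0): p = 0.136111.
Step 5: alpha = 0.1. fail to reject H0.

tau_b = 0.6000 (C=12, D=3), p = 0.136111, fail to reject H0.


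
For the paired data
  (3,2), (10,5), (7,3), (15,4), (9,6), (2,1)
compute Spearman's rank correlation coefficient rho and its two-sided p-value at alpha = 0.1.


Step 1: Rank x and y separately (midranks; no ties here).
rank(x): 3->2, 10->5, 7->3, 15->6, 9->4, 2->1
rank(y): 2->2, 5->5, 3->3, 4->4, 6->6, 1->1
Step 2: d_i = R_x(i) - R_y(i); compute d_i^2.
  (2-2)^2=0, (5-5)^2=0, (3-3)^2=0, (6-4)^2=4, (4-6)^2=4, (1-1)^2=0
sum(d^2) = 8.
Step 3: rho = 1 - 6*8 / (6*(6^2 - 1)) = 1 - 48/210 = 0.771429.
Step 4: Under H0, t = rho * sqrt((n-2)/(1-rho^2)) = 2.4247 ~ t(4).
Step 5: Two-sided p-value from the t-distribution with 4 df = 0.072397.
Step 6: alpha = 0.1. reject H0.

rho = 0.7714, p = 0.072397, reject H0 at alpha = 0.1.


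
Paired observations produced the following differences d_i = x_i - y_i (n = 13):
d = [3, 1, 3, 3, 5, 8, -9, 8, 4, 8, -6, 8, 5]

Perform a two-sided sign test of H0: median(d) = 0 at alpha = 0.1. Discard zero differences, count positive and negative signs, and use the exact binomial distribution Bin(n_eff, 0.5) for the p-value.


Step 1: Discard zero differences. Original n = 13; n_eff = number of nonzero differences = 13.
Nonzero differences (with sign): +3, +1, +3, +3, +5, +8, -9, +8, +4, +8, -6, +8, +5
Step 2: Count signs: positive = 11, negative = 2.
Step 3: Under H0: P(positive) = 0.5, so the number of positives S ~ Bin(13, 0.5).
Step 4: Two-sided exact p-value = sum of Bin(13,0.5) probabilities at or below the observed probability = 0.022461.
Step 5: alpha = 0.1. reject H0.

n_eff = 13, pos = 11, neg = 2, p = 0.022461, reject H0.


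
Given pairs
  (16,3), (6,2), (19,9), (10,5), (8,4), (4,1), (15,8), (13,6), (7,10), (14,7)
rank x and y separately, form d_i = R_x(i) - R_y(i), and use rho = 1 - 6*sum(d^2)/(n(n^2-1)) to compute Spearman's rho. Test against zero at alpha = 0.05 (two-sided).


Step 1: Rank x and y separately (midranks; no ties here).
rank(x): 16->9, 6->2, 19->10, 10->5, 8->4, 4->1, 15->8, 13->6, 7->3, 14->7
rank(y): 3->3, 2->2, 9->9, 5->5, 4->4, 1->1, 8->8, 6->6, 10->10, 7->7
Step 2: d_i = R_x(i) - R_y(i); compute d_i^2.
  (9-3)^2=36, (2-2)^2=0, (10-9)^2=1, (5-5)^2=0, (4-4)^2=0, (1-1)^2=0, (8-8)^2=0, (6-6)^2=0, (3-10)^2=49, (7-7)^2=0
sum(d^2) = 86.
Step 3: rho = 1 - 6*86 / (10*(10^2 - 1)) = 1 - 516/990 = 0.478788.
Step 4: Under H0, t = rho * sqrt((n-2)/(1-rho^2)) = 1.5425 ~ t(8).
Step 5: Two-sided p-value from the t-distribution with 8 df = 0.161523.
Step 6: alpha = 0.05. fail to reject H0.

rho = 0.4788, p = 0.161523, fail to reject H0 at alpha = 0.05.


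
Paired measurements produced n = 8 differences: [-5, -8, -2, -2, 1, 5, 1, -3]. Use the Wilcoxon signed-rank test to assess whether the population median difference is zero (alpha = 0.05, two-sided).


Step 1: Drop any zero differences (none here) and take |d_i|.
|d| = [5, 8, 2, 2, 1, 5, 1, 3]
Step 2: Midrank |d_i| (ties get averaged ranks).
ranks: |5|->6.5, |8|->8, |2|->3.5, |2|->3.5, |1|->1.5, |5|->6.5, |1|->1.5, |3|->5
Step 3: Attach original signs; sum ranks with positive sign and with negative sign.
W+ = 1.5 + 6.5 + 1.5 = 9.5
W- = 6.5 + 8 + 3.5 + 3.5 + 5 = 26.5
(Check: W+ + W- = 36 should equal n(n+1)/2 = 36.)
Step 4: Test statistic W = min(W+, W-) = 9.5.
Step 5: Ties in |d|, so use the tie-corrected normal approximation.
        E[W] = n(n+1)/4 = 8*9/4 = 18.
        Tie groups: |d|=1 (t=2), |d|=2 (t=2), |d|=5 (t=2); sum(t^3 - t) = 18.
        Var[W] = n(n+1)(2n+1)/24 - sum(t^3-t)/48 = 1224/24 - 18/48 = 50.625.
        z = (W - E[W]) / sqrt(Var[W]) = (9.5 - 18) / 7.1151 = -1.1946.
        Two-sided p = 2*Phi(z) = 0.232228.
Step 6: alpha = 0.05. fail to reject H0.

W+ = 9.5, W- = 26.5, W = min = 9.5, p = 0.232228, fail to reject H0.


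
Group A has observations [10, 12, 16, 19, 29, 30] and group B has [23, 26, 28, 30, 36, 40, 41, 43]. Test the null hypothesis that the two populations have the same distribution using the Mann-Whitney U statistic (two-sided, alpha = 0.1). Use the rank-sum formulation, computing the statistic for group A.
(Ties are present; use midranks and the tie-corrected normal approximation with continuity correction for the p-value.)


Step 1: Combine and sort all 14 observations; assign midranks.
sorted (value, group): (10,X), (12,X), (16,X), (19,X), (23,Y), (26,Y), (28,Y), (29,X), (30,X), (30,Y), (36,Y), (40,Y), (41,Y), (43,Y)
ranks: 10->1, 12->2, 16->3, 19->4, 23->5, 26->6, 28->7, 29->8, 30->9.5, 30->9.5, 36->11, 40->12, 41->13, 43->14
Step 2: Rank sum for X: R1 = 1 + 2 + 3 + 4 + 8 + 9.5 = 27.5.
Step 3: U_X = R1 - n1(n1+1)/2 = 27.5 - 6*7/2 = 27.5 - 21 = 6.5.
       U_Y = n1*n2 - U_X = 48 - 6.5 = 41.5.
Step 4: Ties are present, so use the tie-corrected normal approximation (with continuity correction) for the p-value.
Step 5: p-value = 0.028013; compare to alpha = 0.1. reject H0.

U_X = 6.5, p = 0.028013, reject H0 at alpha = 0.1.


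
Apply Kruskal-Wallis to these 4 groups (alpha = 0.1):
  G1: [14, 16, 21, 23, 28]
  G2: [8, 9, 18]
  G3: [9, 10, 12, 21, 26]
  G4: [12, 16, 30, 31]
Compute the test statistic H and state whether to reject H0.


Step 1: Combine all N = 17 observations and assign midranks.
sorted (value, group, rank): (8,G2,1), (9,G2,2.5), (9,G3,2.5), (10,G3,4), (12,G3,5.5), (12,G4,5.5), (14,G1,7), (16,G1,8.5), (16,G4,8.5), (18,G2,10), (21,G1,11.5), (21,G3,11.5), (23,G1,13), (26,G3,14), (28,G1,15), (30,G4,16), (31,G4,17)
Step 2: Sum ranks within each group.
R_1 = 55 (n_1 = 5)
R_2 = 13.5 (n_2 = 3)
R_3 = 37.5 (n_3 = 5)
R_4 = 47 (n_4 = 4)
Step 3: H = 12/(N(N+1)) * sum(R_i^2/n_i) - 3(N+1)
     = 12/(17*18) * (55^2/5 + 13.5^2/3 + 37.5^2/5 + 47^2/4) - 3*18
     = 0.039216 * 1499.25 - 54
     = 4.794118.
Step 4: Ties present; correction factor C = 1 - 24/(17^3 - 17) = 0.995098. Corrected H = 4.794118 / 0.995098 = 4.817734.
Step 5: Under H0, H ~ chi^2(3); p-value = 0.185641.
Step 6: alpha = 0.1. fail to reject H0.

H = 4.8177, df = 3, p = 0.185641, fail to reject H0.


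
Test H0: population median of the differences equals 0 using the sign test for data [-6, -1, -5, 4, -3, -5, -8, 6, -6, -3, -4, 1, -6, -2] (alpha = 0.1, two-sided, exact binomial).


Step 1: Discard zero differences. Original n = 14; n_eff = number of nonzero differences = 14.
Nonzero differences (with sign): -6, -1, -5, +4, -3, -5, -8, +6, -6, -3, -4, +1, -6, -2
Step 2: Count signs: positive = 3, negative = 11.
Step 3: Under H0: P(positive) = 0.5, so the number of positives S ~ Bin(14, 0.5).
Step 4: Two-sided exact p-value = sum of Bin(14,0.5) probabilities at or below the observed probability = 0.057373.
Step 5: alpha = 0.1. reject H0.

n_eff = 14, pos = 3, neg = 11, p = 0.057373, reject H0.


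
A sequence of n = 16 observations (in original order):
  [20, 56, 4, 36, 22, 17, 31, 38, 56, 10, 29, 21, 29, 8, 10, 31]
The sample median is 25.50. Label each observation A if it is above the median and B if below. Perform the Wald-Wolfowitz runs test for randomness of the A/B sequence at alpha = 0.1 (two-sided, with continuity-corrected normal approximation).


Step 1: Compute median = 25.50; label A = above, B = below.
Labels in order: BABABBAAABABABBA  (n_A = 8, n_B = 8)
Step 2: Count runs R = 12.
Step 3: Under H0 (random ordering), E[R] = 2*n_A*n_B/(n_A+n_B) + 1 = 2*8*8/16 + 1 = 9.0000.
        Var[R] = 2*n_A*n_B*(2*n_A*n_B - n_A - n_B) / ((n_A+n_B)^2 * (n_A+n_B-1)) = 14336/3840 = 3.7333.
        SD[R] = 1.9322.
Step 4: Continuity-corrected z = (R - 0.5 - E[R]) / SD[R] = (12 - 0.5 - 9.0000) / 1.9322 = 1.2939.
Step 5: Two-sided p-value via normal approximation = 2*(1 - Phi(|z|)) = 0.195709.
Step 6: alpha = 0.1. fail to reject H0.

R = 12, z = 1.2939, p = 0.195709, fail to reject H0.


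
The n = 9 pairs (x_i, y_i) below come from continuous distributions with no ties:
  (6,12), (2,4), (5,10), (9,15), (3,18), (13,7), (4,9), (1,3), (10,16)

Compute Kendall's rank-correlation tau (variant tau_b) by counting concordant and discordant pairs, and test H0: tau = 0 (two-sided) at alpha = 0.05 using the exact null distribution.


Step 1: Enumerate the 36 unordered pairs (i,j) with i<j and classify each by sign(x_j-x_i) * sign(y_j-y_i).
  (1,2):dx=-4,dy=-8->C; (1,3):dx=-1,dy=-2->C; (1,4):dx=+3,dy=+3->C; (1,5):dx=-3,dy=+6->D
  (1,6):dx=+7,dy=-5->D; (1,7):dx=-2,dy=-3->C; (1,8):dx=-5,dy=-9->C; (1,9):dx=+4,dy=+4->C
  (2,3):dx=+3,dy=+6->C; (2,4):dx=+7,dy=+11->C; (2,5):dx=+1,dy=+14->C; (2,6):dx=+11,dy=+3->C
  (2,7):dx=+2,dy=+5->C; (2,8):dx=-1,dy=-1->C; (2,9):dx=+8,dy=+12->C; (3,4):dx=+4,dy=+5->C
  (3,5):dx=-2,dy=+8->D; (3,6):dx=+8,dy=-3->D; (3,7):dx=-1,dy=-1->C; (3,8):dx=-4,dy=-7->C
  (3,9):dx=+5,dy=+6->C; (4,5):dx=-6,dy=+3->D; (4,6):dx=+4,dy=-8->D; (4,7):dx=-5,dy=-6->C
  (4,8):dx=-8,dy=-12->C; (4,9):dx=+1,dy=+1->C; (5,6):dx=+10,dy=-11->D; (5,7):dx=+1,dy=-9->D
  (5,8):dx=-2,dy=-15->C; (5,9):dx=+7,dy=-2->D; (6,7):dx=-9,dy=+2->D; (6,8):dx=-12,dy=-4->C
  (6,9):dx=-3,dy=+9->D; (7,8):dx=-3,dy=-6->C; (7,9):dx=+6,dy=+7->C; (8,9):dx=+9,dy=+13->C
Step 2: C = 25, D = 11, total pairs = 36.
Step 3: tau = (C - D)/(n(n-1)/2) = (25 - 11)/36 = 0.388889.
Step 4: Exact two-sided p-value (enumerate n! = 362880 permutations of y under H0): p = 0.180181.
Step 5: alpha = 0.05. fail to reject H0.

tau_b = 0.3889 (C=25, D=11), p = 0.180181, fail to reject H0.


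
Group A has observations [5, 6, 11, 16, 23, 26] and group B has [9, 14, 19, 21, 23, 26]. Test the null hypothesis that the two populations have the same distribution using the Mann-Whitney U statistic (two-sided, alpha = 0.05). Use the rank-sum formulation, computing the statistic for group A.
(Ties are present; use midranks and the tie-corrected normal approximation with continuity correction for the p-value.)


Step 1: Combine and sort all 12 observations; assign midranks.
sorted (value, group): (5,X), (6,X), (9,Y), (11,X), (14,Y), (16,X), (19,Y), (21,Y), (23,X), (23,Y), (26,X), (26,Y)
ranks: 5->1, 6->2, 9->3, 11->4, 14->5, 16->6, 19->7, 21->8, 23->9.5, 23->9.5, 26->11.5, 26->11.5
Step 2: Rank sum for X: R1 = 1 + 2 + 4 + 6 + 9.5 + 11.5 = 34.
Step 3: U_X = R1 - n1(n1+1)/2 = 34 - 6*7/2 = 34 - 21 = 13.
       U_Y = n1*n2 - U_X = 36 - 13 = 23.
Step 4: Ties are present, so use the tie-corrected normal approximation (with continuity correction) for the p-value.
Step 5: p-value = 0.469613; compare to alpha = 0.05. fail to reject H0.

U_X = 13, p = 0.469613, fail to reject H0 at alpha = 0.05.


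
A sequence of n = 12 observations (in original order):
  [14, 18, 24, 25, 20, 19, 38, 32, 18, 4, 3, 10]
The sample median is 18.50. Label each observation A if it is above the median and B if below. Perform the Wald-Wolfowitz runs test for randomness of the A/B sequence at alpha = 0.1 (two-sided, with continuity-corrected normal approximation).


Step 1: Compute median = 18.50; label A = above, B = below.
Labels in order: BBAAAAAABBBB  (n_A = 6, n_B = 6)
Step 2: Count runs R = 3.
Step 3: Under H0 (random ordering), E[R] = 2*n_A*n_B/(n_A+n_B) + 1 = 2*6*6/12 + 1 = 7.0000.
        Var[R] = 2*n_A*n_B*(2*n_A*n_B - n_A - n_B) / ((n_A+n_B)^2 * (n_A+n_B-1)) = 4320/1584 = 2.7273.
        SD[R] = 1.6514.
Step 4: Continuity-corrected z = (R + 0.5 - E[R]) / SD[R] = (3 + 0.5 - 7.0000) / 1.6514 = -2.1194.
Step 5: Two-sided p-value via normal approximation = 2*(1 - Phi(|z|)) = 0.034060.
Step 6: alpha = 0.1. reject H0.

R = 3, z = -2.1194, p = 0.034060, reject H0.


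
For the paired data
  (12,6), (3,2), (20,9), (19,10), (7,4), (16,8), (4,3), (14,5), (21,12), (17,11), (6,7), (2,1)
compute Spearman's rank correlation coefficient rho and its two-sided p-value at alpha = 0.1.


Step 1: Rank x and y separately (midranks; no ties here).
rank(x): 12->6, 3->2, 20->11, 19->10, 7->5, 16->8, 4->3, 14->7, 21->12, 17->9, 6->4, 2->1
rank(y): 6->6, 2->2, 9->9, 10->10, 4->4, 8->8, 3->3, 5->5, 12->12, 11->11, 7->7, 1->1
Step 2: d_i = R_x(i) - R_y(i); compute d_i^2.
  (6-6)^2=0, (2-2)^2=0, (11-9)^2=4, (10-10)^2=0, (5-4)^2=1, (8-8)^2=0, (3-3)^2=0, (7-5)^2=4, (12-12)^2=0, (9-11)^2=4, (4-7)^2=9, (1-1)^2=0
sum(d^2) = 22.
Step 3: rho = 1 - 6*22 / (12*(12^2 - 1)) = 1 - 132/1716 = 0.923077.
Step 4: Under H0, t = rho * sqrt((n-2)/(1-rho^2)) = 7.5895 ~ t(10).
Step 5: Two-sided p-value from the t-distribution with 10 df = 0.000019.
Step 6: alpha = 0.1. reject H0.

rho = 0.9231, p = 0.000019, reject H0 at alpha = 0.1.


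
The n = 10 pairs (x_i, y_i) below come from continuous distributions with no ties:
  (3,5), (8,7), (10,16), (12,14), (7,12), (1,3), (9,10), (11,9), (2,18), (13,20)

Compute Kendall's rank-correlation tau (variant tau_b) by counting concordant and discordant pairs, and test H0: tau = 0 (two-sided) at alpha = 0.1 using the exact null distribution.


Step 1: Enumerate the 45 unordered pairs (i,j) with i<j and classify each by sign(x_j-x_i) * sign(y_j-y_i).
  (1,2):dx=+5,dy=+2->C; (1,3):dx=+7,dy=+11->C; (1,4):dx=+9,dy=+9->C; (1,5):dx=+4,dy=+7->C
  (1,6):dx=-2,dy=-2->C; (1,7):dx=+6,dy=+5->C; (1,8):dx=+8,dy=+4->C; (1,9):dx=-1,dy=+13->D
  (1,10):dx=+10,dy=+15->C; (2,3):dx=+2,dy=+9->C; (2,4):dx=+4,dy=+7->C; (2,5):dx=-1,dy=+5->D
  (2,6):dx=-7,dy=-4->C; (2,7):dx=+1,dy=+3->C; (2,8):dx=+3,dy=+2->C; (2,9):dx=-6,dy=+11->D
  (2,10):dx=+5,dy=+13->C; (3,4):dx=+2,dy=-2->D; (3,5):dx=-3,dy=-4->C; (3,6):dx=-9,dy=-13->C
  (3,7):dx=-1,dy=-6->C; (3,8):dx=+1,dy=-7->D; (3,9):dx=-8,dy=+2->D; (3,10):dx=+3,dy=+4->C
  (4,5):dx=-5,dy=-2->C; (4,6):dx=-11,dy=-11->C; (4,7):dx=-3,dy=-4->C; (4,8):dx=-1,dy=-5->C
  (4,9):dx=-10,dy=+4->D; (4,10):dx=+1,dy=+6->C; (5,6):dx=-6,dy=-9->C; (5,7):dx=+2,dy=-2->D
  (5,8):dx=+4,dy=-3->D; (5,9):dx=-5,dy=+6->D; (5,10):dx=+6,dy=+8->C; (6,7):dx=+8,dy=+7->C
  (6,8):dx=+10,dy=+6->C; (6,9):dx=+1,dy=+15->C; (6,10):dx=+12,dy=+17->C; (7,8):dx=+2,dy=-1->D
  (7,9):dx=-7,dy=+8->D; (7,10):dx=+4,dy=+10->C; (8,9):dx=-9,dy=+9->D; (8,10):dx=+2,dy=+11->C
  (9,10):dx=+11,dy=+2->C
Step 2: C = 32, D = 13, total pairs = 45.
Step 3: tau = (C - D)/(n(n-1)/2) = (32 - 13)/45 = 0.422222.
Step 4: Exact two-sided p-value (enumerate n! = 3628800 permutations of y under H0): p = 0.108313.
Step 5: alpha = 0.1. fail to reject H0.

tau_b = 0.4222 (C=32, D=13), p = 0.108313, fail to reject H0.


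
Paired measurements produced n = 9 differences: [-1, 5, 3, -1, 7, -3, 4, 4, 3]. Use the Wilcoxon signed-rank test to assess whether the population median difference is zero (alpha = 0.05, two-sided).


Step 1: Drop any zero differences (none here) and take |d_i|.
|d| = [1, 5, 3, 1, 7, 3, 4, 4, 3]
Step 2: Midrank |d_i| (ties get averaged ranks).
ranks: |1|->1.5, |5|->8, |3|->4, |1|->1.5, |7|->9, |3|->4, |4|->6.5, |4|->6.5, |3|->4
Step 3: Attach original signs; sum ranks with positive sign and with negative sign.
W+ = 8 + 4 + 9 + 6.5 + 6.5 + 4 = 38
W- = 1.5 + 1.5 + 4 = 7
(Check: W+ + W- = 45 should equal n(n+1)/2 = 45.)
Step 4: Test statistic W = min(W+, W-) = 7.
Step 5: Ties in |d|, so use the tie-corrected normal approximation.
        E[W] = n(n+1)/4 = 9*10/4 = 22.5.
        Tie groups: |d|=1 (t=2), |d|=3 (t=3), |d|=4 (t=2); sum(t^3 - t) = 36.
        Var[W] = n(n+1)(2n+1)/24 - sum(t^3-t)/48 = 1710/24 - 36/48 = 70.5.
        z = (W - E[W]) / sqrt(Var[W]) = (7 - 22.5) / 8.3964 = -1.8460.
        Two-sided p = 2*Phi(z) = 0.064889.
Step 6: alpha = 0.05. fail to reject H0.

W+ = 38, W- = 7, W = min = 7, p = 0.064889, fail to reject H0.


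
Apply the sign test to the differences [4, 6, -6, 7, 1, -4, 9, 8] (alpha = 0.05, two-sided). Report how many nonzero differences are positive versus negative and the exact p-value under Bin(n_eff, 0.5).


Step 1: Discard zero differences. Original n = 8; n_eff = number of nonzero differences = 8.
Nonzero differences (with sign): +4, +6, -6, +7, +1, -4, +9, +8
Step 2: Count signs: positive = 6, negative = 2.
Step 3: Under H0: P(positive) = 0.5, so the number of positives S ~ Bin(8, 0.5).
Step 4: Two-sided exact p-value = sum of Bin(8,0.5) probabilities at or below the observed probability = 0.289062.
Step 5: alpha = 0.05. fail to reject H0.

n_eff = 8, pos = 6, neg = 2, p = 0.289062, fail to reject H0.


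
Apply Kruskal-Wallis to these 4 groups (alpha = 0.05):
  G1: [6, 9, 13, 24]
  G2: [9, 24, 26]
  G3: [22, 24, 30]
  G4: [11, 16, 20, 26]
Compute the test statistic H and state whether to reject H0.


Step 1: Combine all N = 14 observations and assign midranks.
sorted (value, group, rank): (6,G1,1), (9,G1,2.5), (9,G2,2.5), (11,G4,4), (13,G1,5), (16,G4,6), (20,G4,7), (22,G3,8), (24,G1,10), (24,G2,10), (24,G3,10), (26,G2,12.5), (26,G4,12.5), (30,G3,14)
Step 2: Sum ranks within each group.
R_1 = 18.5 (n_1 = 4)
R_2 = 25 (n_2 = 3)
R_3 = 32 (n_3 = 3)
R_4 = 29.5 (n_4 = 4)
Step 3: H = 12/(N(N+1)) * sum(R_i^2/n_i) - 3(N+1)
     = 12/(14*15) * (18.5^2/4 + 25^2/3 + 32^2/3 + 29.5^2/4) - 3*15
     = 0.057143 * 852.792 - 45
     = 3.730952.
Step 4: Ties present; correction factor C = 1 - 36/(14^3 - 14) = 0.986813. Corrected H = 3.730952 / 0.986813 = 3.780809.
Step 5: Under H0, H ~ chi^2(3); p-value = 0.286126.
Step 6: alpha = 0.05. fail to reject H0.

H = 3.7808, df = 3, p = 0.286126, fail to reject H0.


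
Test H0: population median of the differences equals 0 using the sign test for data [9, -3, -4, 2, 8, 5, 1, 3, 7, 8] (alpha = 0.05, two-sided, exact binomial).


Step 1: Discard zero differences. Original n = 10; n_eff = number of nonzero differences = 10.
Nonzero differences (with sign): +9, -3, -4, +2, +8, +5, +1, +3, +7, +8
Step 2: Count signs: positive = 8, negative = 2.
Step 3: Under H0: P(positive) = 0.5, so the number of positives S ~ Bin(10, 0.5).
Step 4: Two-sided exact p-value = sum of Bin(10,0.5) probabilities at or below the observed probability = 0.109375.
Step 5: alpha = 0.05. fail to reject H0.

n_eff = 10, pos = 8, neg = 2, p = 0.109375, fail to reject H0.


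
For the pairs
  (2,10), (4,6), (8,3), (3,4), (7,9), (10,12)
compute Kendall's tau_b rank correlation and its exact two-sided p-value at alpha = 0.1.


Step 1: Enumerate the 15 unordered pairs (i,j) with i<j and classify each by sign(x_j-x_i) * sign(y_j-y_i).
  (1,2):dx=+2,dy=-4->D; (1,3):dx=+6,dy=-7->D; (1,4):dx=+1,dy=-6->D; (1,5):dx=+5,dy=-1->D
  (1,6):dx=+8,dy=+2->C; (2,3):dx=+4,dy=-3->D; (2,4):dx=-1,dy=-2->C; (2,5):dx=+3,dy=+3->C
  (2,6):dx=+6,dy=+6->C; (3,4):dx=-5,dy=+1->D; (3,5):dx=-1,dy=+6->D; (3,6):dx=+2,dy=+9->C
  (4,5):dx=+4,dy=+5->C; (4,6):dx=+7,dy=+8->C; (5,6):dx=+3,dy=+3->C
Step 2: C = 8, D = 7, total pairs = 15.
Step 3: tau = (C - D)/(n(n-1)/2) = (8 - 7)/15 = 0.066667.
Step 4: Exact two-sided p-value (enumerate n! = 720 permutations of y under H0): p = 1.000000.
Step 5: alpha = 0.1. fail to reject H0.

tau_b = 0.0667 (C=8, D=7), p = 1.000000, fail to reject H0.


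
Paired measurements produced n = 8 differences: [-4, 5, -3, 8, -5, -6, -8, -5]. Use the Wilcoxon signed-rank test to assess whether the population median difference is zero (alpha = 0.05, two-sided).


Step 1: Drop any zero differences (none here) and take |d_i|.
|d| = [4, 5, 3, 8, 5, 6, 8, 5]
Step 2: Midrank |d_i| (ties get averaged ranks).
ranks: |4|->2, |5|->4, |3|->1, |8|->7.5, |5|->4, |6|->6, |8|->7.5, |5|->4
Step 3: Attach original signs; sum ranks with positive sign and with negative sign.
W+ = 4 + 7.5 = 11.5
W- = 2 + 1 + 4 + 6 + 7.5 + 4 = 24.5
(Check: W+ + W- = 36 should equal n(n+1)/2 = 36.)
Step 4: Test statistic W = min(W+, W-) = 11.5.
Step 5: Ties in |d|, so use the tie-corrected normal approximation.
        E[W] = n(n+1)/4 = 8*9/4 = 18.
        Tie groups: |d|=5 (t=3), |d|=8 (t=2); sum(t^3 - t) = 30.
        Var[W] = n(n+1)(2n+1)/24 - sum(t^3-t)/48 = 1224/24 - 30/48 = 50.375.
        z = (W - E[W]) / sqrt(Var[W]) = (11.5 - 18) / 7.0975 = -0.9158.
        Two-sided p = 2*Phi(z) = 0.359766.
Step 6: alpha = 0.05. fail to reject H0.

W+ = 11.5, W- = 24.5, W = min = 11.5, p = 0.359766, fail to reject H0.


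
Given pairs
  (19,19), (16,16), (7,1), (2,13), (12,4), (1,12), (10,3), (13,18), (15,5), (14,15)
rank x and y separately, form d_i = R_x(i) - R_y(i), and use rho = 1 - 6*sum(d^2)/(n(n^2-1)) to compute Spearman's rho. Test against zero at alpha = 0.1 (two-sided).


Step 1: Rank x and y separately (midranks; no ties here).
rank(x): 19->10, 16->9, 7->3, 2->2, 12->5, 1->1, 10->4, 13->6, 15->8, 14->7
rank(y): 19->10, 16->8, 1->1, 13->6, 4->3, 12->5, 3->2, 18->9, 5->4, 15->7
Step 2: d_i = R_x(i) - R_y(i); compute d_i^2.
  (10-10)^2=0, (9-8)^2=1, (3-1)^2=4, (2-6)^2=16, (5-3)^2=4, (1-5)^2=16, (4-2)^2=4, (6-9)^2=9, (8-4)^2=16, (7-7)^2=0
sum(d^2) = 70.
Step 3: rho = 1 - 6*70 / (10*(10^2 - 1)) = 1 - 420/990 = 0.575758.
Step 4: Under H0, t = rho * sqrt((n-2)/(1-rho^2)) = 1.9917 ~ t(8).
Step 5: Two-sided p-value from the t-distribution with 8 df = 0.081553.
Step 6: alpha = 0.1. reject H0.

rho = 0.5758, p = 0.081553, reject H0 at alpha = 0.1.


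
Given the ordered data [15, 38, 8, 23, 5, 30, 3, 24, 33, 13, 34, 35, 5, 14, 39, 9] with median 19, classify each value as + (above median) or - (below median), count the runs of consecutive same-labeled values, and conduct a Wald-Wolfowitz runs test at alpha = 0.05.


Step 1: Compute median = 19; label A = above, B = below.
Labels in order: BABABABAABAABBAB  (n_A = 8, n_B = 8)
Step 2: Count runs R = 13.
Step 3: Under H0 (random ordering), E[R] = 2*n_A*n_B/(n_A+n_B) + 1 = 2*8*8/16 + 1 = 9.0000.
        Var[R] = 2*n_A*n_B*(2*n_A*n_B - n_A - n_B) / ((n_A+n_B)^2 * (n_A+n_B-1)) = 14336/3840 = 3.7333.
        SD[R] = 1.9322.
Step 4: Continuity-corrected z = (R - 0.5 - E[R]) / SD[R] = (13 - 0.5 - 9.0000) / 1.9322 = 1.8114.
Step 5: Two-sided p-value via normal approximation = 2*(1 - Phi(|z|)) = 0.070076.
Step 6: alpha = 0.05. fail to reject H0.

R = 13, z = 1.8114, p = 0.070076, fail to reject H0.


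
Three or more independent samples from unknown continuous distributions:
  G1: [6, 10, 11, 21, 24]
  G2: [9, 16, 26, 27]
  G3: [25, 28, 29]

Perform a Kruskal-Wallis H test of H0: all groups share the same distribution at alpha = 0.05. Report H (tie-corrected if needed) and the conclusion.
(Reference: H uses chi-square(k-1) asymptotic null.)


Step 1: Combine all N = 12 observations and assign midranks.
sorted (value, group, rank): (6,G1,1), (9,G2,2), (10,G1,3), (11,G1,4), (16,G2,5), (21,G1,6), (24,G1,7), (25,G3,8), (26,G2,9), (27,G2,10), (28,G3,11), (29,G3,12)
Step 2: Sum ranks within each group.
R_1 = 21 (n_1 = 5)
R_2 = 26 (n_2 = 4)
R_3 = 31 (n_3 = 3)
Step 3: H = 12/(N(N+1)) * sum(R_i^2/n_i) - 3(N+1)
     = 12/(12*13) * (21^2/5 + 26^2/4 + 31^2/3) - 3*13
     = 0.076923 * 577.533 - 39
     = 5.425641.
Step 4: No ties, so H is used without correction.
Step 5: Under H0, H ~ chi^2(2); p-value = 0.066349.
Step 6: alpha = 0.05. fail to reject H0.

H = 5.4256, df = 2, p = 0.066349, fail to reject H0.


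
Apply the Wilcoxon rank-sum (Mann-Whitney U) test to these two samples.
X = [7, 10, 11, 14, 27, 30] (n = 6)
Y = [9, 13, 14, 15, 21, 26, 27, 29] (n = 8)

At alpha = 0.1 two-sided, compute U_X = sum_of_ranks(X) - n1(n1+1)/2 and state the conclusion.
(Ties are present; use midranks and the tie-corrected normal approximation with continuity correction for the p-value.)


Step 1: Combine and sort all 14 observations; assign midranks.
sorted (value, group): (7,X), (9,Y), (10,X), (11,X), (13,Y), (14,X), (14,Y), (15,Y), (21,Y), (26,Y), (27,X), (27,Y), (29,Y), (30,X)
ranks: 7->1, 9->2, 10->3, 11->4, 13->5, 14->6.5, 14->6.5, 15->8, 21->9, 26->10, 27->11.5, 27->11.5, 29->13, 30->14
Step 2: Rank sum for X: R1 = 1 + 3 + 4 + 6.5 + 11.5 + 14 = 40.
Step 3: U_X = R1 - n1(n1+1)/2 = 40 - 6*7/2 = 40 - 21 = 19.
       U_Y = n1*n2 - U_X = 48 - 19 = 29.
Step 4: Ties are present, so use the tie-corrected normal approximation (with continuity correction) for the p-value.
Step 5: p-value = 0.560413; compare to alpha = 0.1. fail to reject H0.

U_X = 19, p = 0.560413, fail to reject H0 at alpha = 0.1.


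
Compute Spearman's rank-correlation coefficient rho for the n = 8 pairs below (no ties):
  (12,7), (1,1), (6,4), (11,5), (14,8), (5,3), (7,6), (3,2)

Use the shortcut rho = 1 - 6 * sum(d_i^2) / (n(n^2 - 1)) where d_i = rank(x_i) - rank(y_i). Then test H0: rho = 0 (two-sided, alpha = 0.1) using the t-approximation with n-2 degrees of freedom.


Step 1: Rank x and y separately (midranks; no ties here).
rank(x): 12->7, 1->1, 6->4, 11->6, 14->8, 5->3, 7->5, 3->2
rank(y): 7->7, 1->1, 4->4, 5->5, 8->8, 3->3, 6->6, 2->2
Step 2: d_i = R_x(i) - R_y(i); compute d_i^2.
  (7-7)^2=0, (1-1)^2=0, (4-4)^2=0, (6-5)^2=1, (8-8)^2=0, (3-3)^2=0, (5-6)^2=1, (2-2)^2=0
sum(d^2) = 2.
Step 3: rho = 1 - 6*2 / (8*(8^2 - 1)) = 1 - 12/504 = 0.976190.
Step 4: Under H0, t = rho * sqrt((n-2)/(1-rho^2)) = 11.0235 ~ t(6).
Step 5: Two-sided p-value from the t-distribution with 6 df = 0.000033.
Step 6: alpha = 0.1. reject H0.

rho = 0.9762, p = 0.000033, reject H0 at alpha = 0.1.


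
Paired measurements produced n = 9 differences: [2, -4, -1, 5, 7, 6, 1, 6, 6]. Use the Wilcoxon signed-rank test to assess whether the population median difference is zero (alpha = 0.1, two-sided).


Step 1: Drop any zero differences (none here) and take |d_i|.
|d| = [2, 4, 1, 5, 7, 6, 1, 6, 6]
Step 2: Midrank |d_i| (ties get averaged ranks).
ranks: |2|->3, |4|->4, |1|->1.5, |5|->5, |7|->9, |6|->7, |1|->1.5, |6|->7, |6|->7
Step 3: Attach original signs; sum ranks with positive sign and with negative sign.
W+ = 3 + 5 + 9 + 7 + 1.5 + 7 + 7 = 39.5
W- = 4 + 1.5 = 5.5
(Check: W+ + W- = 45 should equal n(n+1)/2 = 45.)
Step 4: Test statistic W = min(W+, W-) = 5.5.
Step 5: Ties in |d|, so use the tie-corrected normal approximation.
        E[W] = n(n+1)/4 = 9*10/4 = 22.5.
        Tie groups: |d|=1 (t=2), |d|=6 (t=3); sum(t^3 - t) = 30.
        Var[W] = n(n+1)(2n+1)/24 - sum(t^3-t)/48 = 1710/24 - 30/48 = 70.625.
        z = (W - E[W]) / sqrt(Var[W]) = (5.5 - 22.5) / 8.4039 = -2.0229.
        Two-sided p = 2*Phi(z) = 0.043086.
Step 6: alpha = 0.1. reject H0.

W+ = 39.5, W- = 5.5, W = min = 5.5, p = 0.043086, reject H0.


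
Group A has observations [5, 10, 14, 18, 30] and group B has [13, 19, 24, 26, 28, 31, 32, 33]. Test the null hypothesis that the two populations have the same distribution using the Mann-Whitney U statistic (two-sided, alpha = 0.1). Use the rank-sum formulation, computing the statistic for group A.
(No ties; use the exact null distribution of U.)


Step 1: Combine and sort all 13 observations; assign midranks.
sorted (value, group): (5,X), (10,X), (13,Y), (14,X), (18,X), (19,Y), (24,Y), (26,Y), (28,Y), (30,X), (31,Y), (32,Y), (33,Y)
ranks: 5->1, 10->2, 13->3, 14->4, 18->5, 19->6, 24->7, 26->8, 28->9, 30->10, 31->11, 32->12, 33->13
Step 2: Rank sum for X: R1 = 1 + 2 + 4 + 5 + 10 = 22.
Step 3: U_X = R1 - n1(n1+1)/2 = 22 - 5*6/2 = 22 - 15 = 7.
       U_Y = n1*n2 - U_X = 40 - 7 = 33.
Step 4: No ties, so the exact null distribution of U (based on enumerating the C(13,5) = 1287 equally likely rank assignments) gives the two-sided p-value.
Step 5: p-value = 0.065268; compare to alpha = 0.1. reject H0.

U_X = 7, p = 0.065268, reject H0 at alpha = 0.1.


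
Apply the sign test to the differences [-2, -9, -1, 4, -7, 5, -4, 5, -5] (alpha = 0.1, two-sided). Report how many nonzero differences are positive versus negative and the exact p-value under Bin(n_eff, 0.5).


Step 1: Discard zero differences. Original n = 9; n_eff = number of nonzero differences = 9.
Nonzero differences (with sign): -2, -9, -1, +4, -7, +5, -4, +5, -5
Step 2: Count signs: positive = 3, negative = 6.
Step 3: Under H0: P(positive) = 0.5, so the number of positives S ~ Bin(9, 0.5).
Step 4: Two-sided exact p-value = sum of Bin(9,0.5) probabilities at or below the observed probability = 0.507812.
Step 5: alpha = 0.1. fail to reject H0.

n_eff = 9, pos = 3, neg = 6, p = 0.507812, fail to reject H0.


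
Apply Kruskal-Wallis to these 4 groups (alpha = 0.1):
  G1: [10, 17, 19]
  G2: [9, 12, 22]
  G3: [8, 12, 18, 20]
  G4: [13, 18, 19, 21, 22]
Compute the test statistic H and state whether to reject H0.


Step 1: Combine all N = 15 observations and assign midranks.
sorted (value, group, rank): (8,G3,1), (9,G2,2), (10,G1,3), (12,G2,4.5), (12,G3,4.5), (13,G4,6), (17,G1,7), (18,G3,8.5), (18,G4,8.5), (19,G1,10.5), (19,G4,10.5), (20,G3,12), (21,G4,13), (22,G2,14.5), (22,G4,14.5)
Step 2: Sum ranks within each group.
R_1 = 20.5 (n_1 = 3)
R_2 = 21 (n_2 = 3)
R_3 = 26 (n_3 = 4)
R_4 = 52.5 (n_4 = 5)
Step 3: H = 12/(N(N+1)) * sum(R_i^2/n_i) - 3(N+1)
     = 12/(15*16) * (20.5^2/3 + 21^2/3 + 26^2/4 + 52.5^2/5) - 3*16
     = 0.050000 * 1007.33 - 48
     = 2.366667.
Step 4: Ties present; correction factor C = 1 - 24/(15^3 - 15) = 0.992857. Corrected H = 2.366667 / 0.992857 = 2.383693.
Step 5: Under H0, H ~ chi^2(3); p-value = 0.496677.
Step 6: alpha = 0.1. fail to reject H0.

H = 2.3837, df = 3, p = 0.496677, fail to reject H0.


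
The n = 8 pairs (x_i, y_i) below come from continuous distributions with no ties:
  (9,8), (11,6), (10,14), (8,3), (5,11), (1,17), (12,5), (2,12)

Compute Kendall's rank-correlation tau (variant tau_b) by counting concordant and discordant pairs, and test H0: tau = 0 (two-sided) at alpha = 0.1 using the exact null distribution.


Step 1: Enumerate the 28 unordered pairs (i,j) with i<j and classify each by sign(x_j-x_i) * sign(y_j-y_i).
  (1,2):dx=+2,dy=-2->D; (1,3):dx=+1,dy=+6->C; (1,4):dx=-1,dy=-5->C; (1,5):dx=-4,dy=+3->D
  (1,6):dx=-8,dy=+9->D; (1,7):dx=+3,dy=-3->D; (1,8):dx=-7,dy=+4->D; (2,3):dx=-1,dy=+8->D
  (2,4):dx=-3,dy=-3->C; (2,5):dx=-6,dy=+5->D; (2,6):dx=-10,dy=+11->D; (2,7):dx=+1,dy=-1->D
  (2,8):dx=-9,dy=+6->D; (3,4):dx=-2,dy=-11->C; (3,5):dx=-5,dy=-3->C; (3,6):dx=-9,dy=+3->D
  (3,7):dx=+2,dy=-9->D; (3,8):dx=-8,dy=-2->C; (4,5):dx=-3,dy=+8->D; (4,6):dx=-7,dy=+14->D
  (4,7):dx=+4,dy=+2->C; (4,8):dx=-6,dy=+9->D; (5,6):dx=-4,dy=+6->D; (5,7):dx=+7,dy=-6->D
  (5,8):dx=-3,dy=+1->D; (6,7):dx=+11,dy=-12->D; (6,8):dx=+1,dy=-5->D; (7,8):dx=-10,dy=+7->D
Step 2: C = 7, D = 21, total pairs = 28.
Step 3: tau = (C - D)/(n(n-1)/2) = (7 - 21)/28 = -0.500000.
Step 4: Exact two-sided p-value (enumerate n! = 40320 permutations of y under H0): p = 0.108681.
Step 5: alpha = 0.1. fail to reject H0.

tau_b = -0.5000 (C=7, D=21), p = 0.108681, fail to reject H0.


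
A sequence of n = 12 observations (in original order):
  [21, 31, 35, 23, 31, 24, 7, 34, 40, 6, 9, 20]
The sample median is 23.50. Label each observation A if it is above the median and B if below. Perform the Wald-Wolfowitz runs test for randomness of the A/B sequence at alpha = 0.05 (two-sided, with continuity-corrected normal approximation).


Step 1: Compute median = 23.50; label A = above, B = below.
Labels in order: BAABAABAABBB  (n_A = 6, n_B = 6)
Step 2: Count runs R = 7.
Step 3: Under H0 (random ordering), E[R] = 2*n_A*n_B/(n_A+n_B) + 1 = 2*6*6/12 + 1 = 7.0000.
        Var[R] = 2*n_A*n_B*(2*n_A*n_B - n_A - n_B) / ((n_A+n_B)^2 * (n_A+n_B-1)) = 4320/1584 = 2.7273.
        SD[R] = 1.6514.
Step 4: R = E[R], so z = 0 with no continuity correction.
Step 5: Two-sided p-value via normal approximation = 2*(1 - Phi(|z|)) = 1.000000.
Step 6: alpha = 0.05. fail to reject H0.

R = 7, z = 0.0000, p = 1.000000, fail to reject H0.


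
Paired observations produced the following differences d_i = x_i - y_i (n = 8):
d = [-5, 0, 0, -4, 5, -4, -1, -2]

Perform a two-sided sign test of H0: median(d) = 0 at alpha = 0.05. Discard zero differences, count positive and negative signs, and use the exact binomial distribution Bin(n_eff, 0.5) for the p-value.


Step 1: Discard zero differences. Original n = 8; n_eff = number of nonzero differences = 6.
Nonzero differences (with sign): -5, -4, +5, -4, -1, -2
Step 2: Count signs: positive = 1, negative = 5.
Step 3: Under H0: P(positive) = 0.5, so the number of positives S ~ Bin(6, 0.5).
Step 4: Two-sided exact p-value = sum of Bin(6,0.5) probabilities at or below the observed probability = 0.218750.
Step 5: alpha = 0.05. fail to reject H0.

n_eff = 6, pos = 1, neg = 5, p = 0.218750, fail to reject H0.


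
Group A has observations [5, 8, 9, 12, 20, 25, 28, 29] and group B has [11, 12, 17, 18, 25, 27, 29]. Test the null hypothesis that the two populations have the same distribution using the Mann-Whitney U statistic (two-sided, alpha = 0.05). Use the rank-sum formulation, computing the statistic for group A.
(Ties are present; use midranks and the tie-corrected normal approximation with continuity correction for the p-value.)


Step 1: Combine and sort all 15 observations; assign midranks.
sorted (value, group): (5,X), (8,X), (9,X), (11,Y), (12,X), (12,Y), (17,Y), (18,Y), (20,X), (25,X), (25,Y), (27,Y), (28,X), (29,X), (29,Y)
ranks: 5->1, 8->2, 9->3, 11->4, 12->5.5, 12->5.5, 17->7, 18->8, 20->9, 25->10.5, 25->10.5, 27->12, 28->13, 29->14.5, 29->14.5
Step 2: Rank sum for X: R1 = 1 + 2 + 3 + 5.5 + 9 + 10.5 + 13 + 14.5 = 58.5.
Step 3: U_X = R1 - n1(n1+1)/2 = 58.5 - 8*9/2 = 58.5 - 36 = 22.5.
       U_Y = n1*n2 - U_X = 56 - 22.5 = 33.5.
Step 4: Ties are present, so use the tie-corrected normal approximation (with continuity correction) for the p-value.
Step 5: p-value = 0.561784; compare to alpha = 0.05. fail to reject H0.

U_X = 22.5, p = 0.561784, fail to reject H0 at alpha = 0.05.


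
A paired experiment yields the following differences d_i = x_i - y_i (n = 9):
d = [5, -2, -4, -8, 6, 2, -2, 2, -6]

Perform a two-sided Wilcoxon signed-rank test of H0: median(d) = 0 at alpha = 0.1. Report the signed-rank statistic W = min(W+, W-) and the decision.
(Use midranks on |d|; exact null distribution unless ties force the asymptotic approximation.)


Step 1: Drop any zero differences (none here) and take |d_i|.
|d| = [5, 2, 4, 8, 6, 2, 2, 2, 6]
Step 2: Midrank |d_i| (ties get averaged ranks).
ranks: |5|->6, |2|->2.5, |4|->5, |8|->9, |6|->7.5, |2|->2.5, |2|->2.5, |2|->2.5, |6|->7.5
Step 3: Attach original signs; sum ranks with positive sign and with negative sign.
W+ = 6 + 7.5 + 2.5 + 2.5 = 18.5
W- = 2.5 + 5 + 9 + 2.5 + 7.5 = 26.5
(Check: W+ + W- = 45 should equal n(n+1)/2 = 45.)
Step 4: Test statistic W = min(W+, W-) = 18.5.
Step 5: Ties in |d|, so use the tie-corrected normal approximation.
        E[W] = n(n+1)/4 = 9*10/4 = 22.5.
        Tie groups: |d|=2 (t=4), |d|=6 (t=2); sum(t^3 - t) = 66.
        Var[W] = n(n+1)(2n+1)/24 - sum(t^3-t)/48 = 1710/24 - 66/48 = 69.875.
        z = (W - E[W]) / sqrt(Var[W]) = (18.5 - 22.5) / 8.3591 = -0.4785.
        Two-sided p = 2*Phi(z) = 0.632281.
Step 6: alpha = 0.1. fail to reject H0.

W+ = 18.5, W- = 26.5, W = min = 18.5, p = 0.632281, fail to reject H0.
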